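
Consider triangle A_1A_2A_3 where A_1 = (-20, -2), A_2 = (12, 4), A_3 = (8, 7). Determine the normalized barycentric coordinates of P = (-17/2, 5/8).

(5/8, 1/4, 1/8)

Signed area of the reference triangle: [A_1A_2A_3] = ½·((-20)·(4−7) + 12·(7−(-2)) + 8·(-2−4)) = ½·(60 + 108 − 48) = 60.
[PA_2A_3] = ½·((-17/2)·(4−7) + 12·(7−(5/8)) + 8·(5/8−4)) = ½·(51/2 + 153/2 − 27) = 75/2, so the A_1-coordinate is (75/2)/60 = 5/8.
[A_1PA_3] = ½·((-20)·(5/8−7) + (-17/2)·(7−(-2)) + 8·(-2−(5/8))) = ½·(255/2 − 153/2 − 21) = 15, so the A_2-coordinate is 1/4.
[A_1A_2P] = ½·((-20)·(4−(5/8)) + 12·(5/8−(-2)) + (-17/2)·(-2−4)) = ½·(-135/2 + 63/2 + 51) = 15/2, so the A_3-coordinate is 1/8.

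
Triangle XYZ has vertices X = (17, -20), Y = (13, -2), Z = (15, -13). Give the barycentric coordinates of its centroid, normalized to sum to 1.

(1/3, 1/3, 1/3)

The centroid is the average of the vertices, so each weight is 1/3.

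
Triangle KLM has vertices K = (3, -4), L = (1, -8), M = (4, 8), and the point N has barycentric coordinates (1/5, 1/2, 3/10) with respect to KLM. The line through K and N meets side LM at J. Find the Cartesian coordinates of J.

(17/8, -2)

Line KN meets LM where the K-coordinate vanishes; zeroing N's K-weight and renormalizing leaves L, M-weights 1/2 : 3/10 → (5/8, 3/8).
So J = (5/8)·L + (3/8)·M = (17/8, -2).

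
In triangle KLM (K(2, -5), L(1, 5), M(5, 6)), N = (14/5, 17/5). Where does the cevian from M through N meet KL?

(4/3, 5/3)

Barycentric coordinates of N with respect to KLM: (1/5, 2/5, 2/5).
On side KL the M-coordinate is zero; dropping N's M-weight 2/5 and renormalizing the remaining 1/5 : 2/5 gives weights 1/3, 2/3 on K, L.
J = (1/3)·(2, -5) + (2/3)·(1, 5) = (4/3, 5/3).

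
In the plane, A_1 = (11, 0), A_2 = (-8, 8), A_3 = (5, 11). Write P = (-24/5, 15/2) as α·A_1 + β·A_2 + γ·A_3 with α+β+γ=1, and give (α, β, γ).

(1/10, 4/5, 1/10)

Signed area of the reference triangle: [A_1A_2A_3] = ½·(11·(8−11) + (-8)·(11−0) + 5·(0−8)) = ½·(-33 − 88 − 40) = -161/2.
[PA_2A_3] = ½·((-24/5)·(8−11) + (-8)·(11−(15/2)) + 5·(15/2−8)) = ½·(72/5 − 28 − 5/2) = -161/20, so the A_1-coordinate is (-161/20)/(-161/2) = 1/10.
[A_1PA_3] = ½·(11·(15/2−11) + (-24/5)·(11−0) + 5·(0−(15/2))) = ½·(-77/2 − 264/5 − 75/2) = -322/5, so the A_2-coordinate is 4/5.
[A_1A_2P] = ½·(11·(8−(15/2)) + (-8)·(15/2−0) + (-24/5)·(0−8)) = ½·(11/2 − 60 + 192/5) = -161/20, so the A_3-coordinate is 1/10.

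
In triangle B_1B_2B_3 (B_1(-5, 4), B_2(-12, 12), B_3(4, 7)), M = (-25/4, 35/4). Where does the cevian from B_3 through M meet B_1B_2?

Barycentric coordinates of M with respect to B_1B_2B_3: (1/4, 1/2, 1/4).
On side B_1B_2 the B_3-coordinate is zero; dropping M's B_3-weight 1/4 and renormalizing the remaining 1/4 : 1/2 gives weights 1/3, 2/3 on B_1, B_2.
N = (1/3)·(-5, 4) + (2/3)·(-12, 12) = (-29/3, 28/3).

(-29/3, 28/3)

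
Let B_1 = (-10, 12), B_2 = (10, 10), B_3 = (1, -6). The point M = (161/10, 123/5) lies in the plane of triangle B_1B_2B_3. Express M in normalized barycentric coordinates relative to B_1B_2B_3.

Signed area of the reference triangle: [B_1B_2B_3] = ½·((-10)·(10−(-6)) + 10·(-6−12) + 1·(12−10)) = ½·(-160 − 180 + 2) = -169.
[MB_2B_3] = ½·((161/10)·(10−(-6)) + 10·(-6−(123/5)) + 1·(123/5−10)) = ½·(1288/5 − 306 + 73/5) = -169/10, so the B_1-coordinate is (-169/10)/(-169) = 1/10.
[B_1MB_3] = ½·((-10)·(123/5−(-6)) + (161/10)·(-6−12) + 1·(12−(123/5))) = ½·(-306 − 1449/5 − 63/5) = -1521/5, so the B_2-coordinate is 9/5.
[B_1B_2M] = ½·((-10)·(10−(123/5)) + 10·(123/5−12) + (161/10)·(12−10)) = ½·(146 + 126 + 161/5) = 1521/10, so the B_3-coordinate is -9/10.

(1/10, 9/5, -9/10)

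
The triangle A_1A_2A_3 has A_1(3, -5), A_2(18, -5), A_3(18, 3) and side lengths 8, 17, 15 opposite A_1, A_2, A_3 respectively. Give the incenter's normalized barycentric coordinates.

The incenter has barycentric coordinates proportional to the opposite side lengths: (8 : 17 : 15).
Normalizing by 8+17+15 = 40 gives (1/5, 17/40, 3/8).

(1/5, 17/40, 3/8)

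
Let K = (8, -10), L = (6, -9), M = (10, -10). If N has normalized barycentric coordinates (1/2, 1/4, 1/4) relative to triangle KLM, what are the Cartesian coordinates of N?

N = (1/2)·K + (1/4)·L + (1/4)·M.
x-coordinate: (1/2)·8 + (1/4)·6 + (1/4)·10 = 8.
y-coordinate: (1/2)·(-10) + (1/4)·(-9) + (1/4)·(-10) = -39/4.

(8, -39/4)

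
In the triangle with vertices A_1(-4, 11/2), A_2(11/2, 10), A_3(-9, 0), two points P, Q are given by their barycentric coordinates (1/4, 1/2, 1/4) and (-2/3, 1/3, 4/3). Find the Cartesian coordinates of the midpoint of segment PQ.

Barycentric coordinates of the midpoint are the average: (-5/24, 5/12, 19/24).
Converting: (-5/24)·A_1 + (5/12)·A_2 + (19/24)·A_3 = (-4, 145/48).

(-4, 145/48)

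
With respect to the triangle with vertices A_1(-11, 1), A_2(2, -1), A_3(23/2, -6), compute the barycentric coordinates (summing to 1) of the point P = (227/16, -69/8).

(1/4, -7/8, 13/8)

Signed area of the reference triangle: [A_1A_2A_3] = ½·((-11)·(-1−(-6)) + 2·(-6−1) + (23/2)·(1−(-1))) = ½·(-55 − 14 + 23) = -23.
[PA_2A_3] = ½·((227/16)·(-1−(-6)) + 2·(-6−(-69/8)) + (23/2)·(-69/8−(-1))) = ½·(1135/16 + 21/4 − 1403/16) = -23/4, so the A_1-coordinate is (-23/4)/(-23) = 1/4.
[A_1PA_3] = ½·((-11)·(-69/8−(-6)) + (227/16)·(-6−1) + (23/2)·(1−(-69/8))) = ½·(231/8 − 1589/16 + 1771/16) = 161/8, so the A_2-coordinate is -7/8.
[A_1A_2P] = ½·((-11)·(-1−(-69/8)) + 2·(-69/8−1) + (227/16)·(1−(-1))) = ½·(-671/8 − 77/4 + 227/8) = -299/8, so the A_3-coordinate is 13/8.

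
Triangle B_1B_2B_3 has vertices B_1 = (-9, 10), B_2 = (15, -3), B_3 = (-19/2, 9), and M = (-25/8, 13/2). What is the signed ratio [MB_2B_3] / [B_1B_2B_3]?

1/2

[B_1B_2B_3] = ½·((-9)·(-3−9) + 15·(9−10) + (-19/2)·(10−(-3))) = ½·(108 − 15 − 247/2) = -61/4.
[MB_2B_3] = ½·((-25/8)·(-3−9) + 15·(9−(13/2)) + (-19/2)·(13/2−(-3))) = ½·(75/2 + 75/2 − 361/4) = -61/8, so the ratio is (-61/8)/(-61/4) = 1/2.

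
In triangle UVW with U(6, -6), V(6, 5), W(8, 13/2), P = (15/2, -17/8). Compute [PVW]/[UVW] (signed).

[UVW] = ½·(6·(5−(13/2)) + 6·(13/2−(-6)) + 8·(-6−5)) = ½·(-9 + 75 − 88) = -11.
[PVW] = ½·((15/2)·(5−(13/2)) + 6·(13/2−(-17/8)) + 8·(-17/8−5)) = ½·(-45/4 + 207/4 − 57) = -33/4, so the ratio is (-33/4)/(-11) = 3/4.

3/4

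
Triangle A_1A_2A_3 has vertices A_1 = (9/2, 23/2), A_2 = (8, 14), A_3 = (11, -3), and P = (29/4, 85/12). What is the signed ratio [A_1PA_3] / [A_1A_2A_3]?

[A_1A_2A_3] = ½·((9/2)·(14−(-3)) + 8·(-3−(23/2)) + 11·(23/2−14)) = ½·(153/2 − 116 − 55/2) = -67/2.
[A_1PA_3] = ½·((9/2)·(85/12−(-3)) + (29/4)·(-3−(23/2)) + 11·(23/2−(85/12))) = ½·(363/8 − 841/8 + 583/12) = -67/12, so the ratio is (-67/12)/(-67/2) = 1/6.

1/6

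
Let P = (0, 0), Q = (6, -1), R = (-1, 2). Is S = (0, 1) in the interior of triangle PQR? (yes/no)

yes

Barycentric coordinates of S: (4/11, 1/11, 6/11).
The three coordinates are positive, positive, positive; a point is interior exactly when all three are positive.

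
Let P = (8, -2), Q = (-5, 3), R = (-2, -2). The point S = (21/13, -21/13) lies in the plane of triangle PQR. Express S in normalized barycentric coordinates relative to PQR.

(5/13, 1/13, 7/13)

Signed area of the reference triangle: [PQR] = ½·(8·(3−(-2)) + (-5)·(-2−(-2)) + (-2)·(-2−3)) = ½·(40 + 0 + 10) = 25.
[SQR] = ½·((21/13)·(3−(-2)) + (-5)·(-2−(-21/13)) + (-2)·(-21/13−3)) = ½·(105/13 + 25/13 + 120/13) = 125/13, so the P-coordinate is (125/13)/25 = 5/13.
[PSR] = ½·(8·(-21/13−(-2)) + (21/13)·(-2−(-2)) + (-2)·(-2−(-21/13))) = ½·(40/13 + 0 + 10/13) = 25/13, so the Q-coordinate is 1/13.
[PQS] = ½·(8·(3−(-21/13)) + (-5)·(-21/13−(-2)) + (21/13)·(-2−3)) = ½·(480/13 − 25/13 − 105/13) = 175/13, so the R-coordinate is 7/13.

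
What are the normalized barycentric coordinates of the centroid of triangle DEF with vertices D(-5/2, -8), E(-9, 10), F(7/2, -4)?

(1/3, 1/3, 1/3)

The centroid is the average of the vertices, so each weight is 1/3.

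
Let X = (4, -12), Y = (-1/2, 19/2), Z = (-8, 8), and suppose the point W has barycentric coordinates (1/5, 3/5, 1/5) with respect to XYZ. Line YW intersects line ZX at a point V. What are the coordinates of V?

(-2, -2)

Line YW meets ZX where the Y-coordinate vanishes; zeroing W's Y-weight and renormalizing leaves Z, X-weights 1/5 : 1/5 → (1/2, 1/2).
So V = (1/2)·Z + (1/2)·X = (-2, -2).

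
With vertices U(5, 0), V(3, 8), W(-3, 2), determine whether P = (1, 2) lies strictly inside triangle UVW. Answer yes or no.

yes

Barycentric coordinates of P: (2/5, 2/15, 7/15).
The three coordinates are positive, positive, positive; a point is interior exactly when all three are positive.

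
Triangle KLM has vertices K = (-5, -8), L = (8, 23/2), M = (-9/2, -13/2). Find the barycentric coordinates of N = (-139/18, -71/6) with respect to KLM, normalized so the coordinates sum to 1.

Signed area of the reference triangle: [KLM] = ½·((-5)·(23/2−(-13/2)) + 8·(-13/2−(-8)) + (-9/2)·(-8−(23/2))) = ½·(-90 + 12 + 351/4) = 39/8.
[NLM] = ½·((-139/18)·(23/2−(-13/2)) + 8·(-13/2−(-71/6)) + (-9/2)·(-71/6−(23/2))) = ½·(-139 + 128/3 + 105) = 13/3, so the K-coordinate is (13/3)/(39/8) = 8/9.
[KNM] = ½·((-5)·(-71/6−(-13/2)) + (-139/18)·(-13/2−(-8)) + (-9/2)·(-8−(-71/6))) = ½·(80/3 − 139/12 − 69/4) = -13/12, so the L-coordinate is -2/9.
[KLN] = ½·((-5)·(23/2−(-71/6)) + 8·(-71/6−(-8)) + (-139/18)·(-8−(23/2))) = ½·(-350/3 − 92/3 + 1807/12) = 13/8, so the M-coordinate is 1/3.
Check: 8/9 − 2/9 + 1/3 = 1.

(8/9, -2/9, 1/3)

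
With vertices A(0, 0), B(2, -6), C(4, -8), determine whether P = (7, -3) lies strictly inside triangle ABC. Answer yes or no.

Barycentric coordinates of P: (2, -11/2, 9/2).
The three coordinates are positive, negative, positive; a point is interior exactly when all three are positive.

no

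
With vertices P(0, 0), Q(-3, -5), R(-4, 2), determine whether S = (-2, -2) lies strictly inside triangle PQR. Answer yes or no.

yes

Barycentric coordinates of S: (5/13, 6/13, 2/13).
The three coordinates are positive, positive, positive; a point is interior exactly when all three are positive.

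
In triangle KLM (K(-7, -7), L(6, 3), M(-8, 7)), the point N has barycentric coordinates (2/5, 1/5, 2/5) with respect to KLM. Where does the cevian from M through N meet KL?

Line MN meets KL where the M-coordinate vanishes; zeroing N's M-weight and renormalizing leaves K, L-weights 2/5 : 1/5 → (2/3, 1/3).
So J = (2/3)·K + (1/3)·L = (-8/3, -11/3).

(-8/3, -11/3)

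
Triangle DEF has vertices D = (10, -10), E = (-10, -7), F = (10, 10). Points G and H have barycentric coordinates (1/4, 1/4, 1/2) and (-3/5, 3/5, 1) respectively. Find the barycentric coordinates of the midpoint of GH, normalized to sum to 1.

Since both coordinate triples sum to 1, the midpoint's barycentrics are the componentwise average.
(1/4+-3/5)/2 = -7/40; similarly 17/40 and 3/4.

(-7/40, 17/40, 3/4)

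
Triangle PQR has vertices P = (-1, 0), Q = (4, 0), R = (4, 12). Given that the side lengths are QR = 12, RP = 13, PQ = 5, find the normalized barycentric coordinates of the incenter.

(2/5, 13/30, 1/6)

The incenter has barycentric coordinates proportional to the opposite side lengths: (12 : 13 : 5).
Normalizing by 12+13+5 = 30 gives (2/5, 13/30, 1/6).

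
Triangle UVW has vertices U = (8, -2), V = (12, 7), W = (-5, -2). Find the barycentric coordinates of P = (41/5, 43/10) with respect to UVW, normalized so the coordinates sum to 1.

Signed area of the reference triangle: [UVW] = ½·(8·(7−(-2)) + 12·(-2−(-2)) + (-5)·(-2−7)) = ½·(72 + 0 + 45) = 117/2.
[PVW] = ½·((41/5)·(7−(-2)) + 12·(-2−(43/10)) + (-5)·(43/10−7)) = ½·(369/5 − 378/5 + 27/2) = 117/20, so the U-coordinate is (117/20)/(117/2) = 1/10.
[UPW] = ½·(8·(43/10−(-2)) + (41/5)·(-2−(-2)) + (-5)·(-2−(43/10))) = ½·(252/5 + 0 + 63/2) = 819/20, so the V-coordinate is 7/10.
[UVP] = ½·(8·(7−(43/10)) + 12·(43/10−(-2)) + (41/5)·(-2−7)) = ½·(108/5 + 378/5 − 369/5) = 117/10, so the W-coordinate is 1/5.

(1/10, 7/10, 1/5)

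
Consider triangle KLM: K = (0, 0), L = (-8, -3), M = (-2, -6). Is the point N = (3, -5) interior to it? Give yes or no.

no

Barycentric coordinates of N: (1/2, -2/3, 7/6).
The three coordinates are positive, negative, positive; a point is interior exactly when all three are positive.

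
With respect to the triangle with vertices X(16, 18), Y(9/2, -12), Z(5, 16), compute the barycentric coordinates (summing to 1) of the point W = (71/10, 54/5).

Signed area of the reference triangle: [XYZ] = ½·(16·(-12−16) + (9/2)·(16−18) + 5·(18−(-12))) = ½·(-448 − 9 + 150) = -307/2.
[WYZ] = ½·((71/10)·(-12−16) + (9/2)·(16−(54/5)) + 5·(54/5−(-12))) = ½·(-994/5 + 117/5 + 114) = -307/10, so the X-coordinate is (-307/10)/(-307/2) = 1/5.
[XWZ] = ½·(16·(54/5−16) + (71/10)·(16−18) + 5·(18−(54/5))) = ½·(-416/5 − 71/5 + 36) = -307/10, so the Y-coordinate is 1/5.
[XYW] = ½·(16·(-12−(54/5)) + (9/2)·(54/5−18) + (71/10)·(18−(-12))) = ½·(-1824/5 − 162/5 + 213) = -921/10, so the Z-coordinate is 3/5.
Check: 1/5 + 1/5 + 3/5 = 1.

(1/5, 1/5, 3/5)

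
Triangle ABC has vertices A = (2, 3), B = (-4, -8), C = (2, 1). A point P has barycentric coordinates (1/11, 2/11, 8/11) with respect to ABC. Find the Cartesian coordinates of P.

(10/11, -5/11)

P = (1/11)·A + (2/11)·B + (8/11)·C.
x-coordinate: (1/11)·2 + (2/11)·(-4) + (8/11)·2 = 10/11.
y-coordinate: (1/11)·3 + (2/11)·(-8) + (8/11)·1 = -5/11.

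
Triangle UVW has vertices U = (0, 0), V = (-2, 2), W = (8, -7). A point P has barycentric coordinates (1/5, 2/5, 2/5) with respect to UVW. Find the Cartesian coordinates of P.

P = (1/5)·U + (2/5)·V + (2/5)·W.
x-coordinate: (1/5)·0 + (2/5)·(-2) + (2/5)·8 = 12/5.
y-coordinate: (1/5)·0 + (2/5)·2 + (2/5)·(-7) = -2.

(12/5, -2)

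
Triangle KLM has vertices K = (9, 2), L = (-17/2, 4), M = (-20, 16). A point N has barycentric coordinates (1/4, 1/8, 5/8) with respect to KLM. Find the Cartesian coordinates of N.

N = (1/4)·K + (1/8)·L + (5/8)·M.
x-coordinate: (1/4)·9 + (1/8)·(-17/2) + (5/8)·(-20) = -181/16.
y-coordinate: (1/4)·2 + (1/8)·4 + (5/8)·16 = 11.

(-181/16, 11)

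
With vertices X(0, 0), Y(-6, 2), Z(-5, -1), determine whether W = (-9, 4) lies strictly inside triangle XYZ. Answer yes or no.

Barycentric coordinates of W: (-7/16, 29/16, -3/8).
The three coordinates are negative, positive, negative; a point is interior exactly when all three are positive.

no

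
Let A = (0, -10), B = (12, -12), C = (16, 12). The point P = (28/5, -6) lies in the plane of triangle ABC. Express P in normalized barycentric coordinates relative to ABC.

(3/5, 1/5, 1/5)

Signed area of the reference triangle: [ABC] = ½·(0·(-12−12) + 12·(12−(-10)) + 16·(-10−(-12))) = ½·(0 + 264 + 32) = 148.
[PBC] = ½·((28/5)·(-12−12) + 12·(12−(-6)) + 16·(-6−(-12))) = ½·(-672/5 + 216 + 96) = 444/5, so the A-coordinate is (444/5)/148 = 3/5.
[APC] = ½·(0·(-6−12) + (28/5)·(12−(-10)) + 16·(-10−(-6))) = ½·(0 + 616/5 − 64) = 148/5, so the B-coordinate is 1/5.
[ABP] = ½·(0·(-12−(-6)) + 12·(-6−(-10)) + (28/5)·(-10−(-12))) = ½·(0 + 48 + 56/5) = 148/5, so the C-coordinate is 1/5.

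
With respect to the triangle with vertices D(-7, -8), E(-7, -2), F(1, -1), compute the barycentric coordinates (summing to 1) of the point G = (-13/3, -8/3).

(1/6, 1/2, 1/3)

Signed area of the reference triangle: [DEF] = ½·((-7)·(-2−(-1)) + (-7)·(-1−(-8)) + 1·(-8−(-2))) = ½·(7 − 49 − 6) = -24.
[GEF] = ½·((-13/3)·(-2−(-1)) + (-7)·(-1−(-8/3)) + 1·(-8/3−(-2))) = ½·(13/3 − 35/3 − 2/3) = -4, so the D-coordinate is (-4)/(-24) = 1/6.
[DGF] = ½·((-7)·(-8/3−(-1)) + (-13/3)·(-1−(-8)) + 1·(-8−(-8/3))) = ½·(35/3 − 91/3 − 16/3) = -12, so the E-coordinate is 1/2.
[DEG] = ½·((-7)·(-2−(-8/3)) + (-7)·(-8/3−(-8)) + (-13/3)·(-8−(-2))) = ½·(-14/3 − 112/3 + 26) = -8, so the F-coordinate is 1/3.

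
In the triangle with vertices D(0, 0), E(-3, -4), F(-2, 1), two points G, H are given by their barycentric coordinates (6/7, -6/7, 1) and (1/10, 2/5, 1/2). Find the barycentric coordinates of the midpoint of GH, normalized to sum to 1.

Since both coordinate triples sum to 1, the midpoint's barycentrics are the componentwise average.
(6/7+1/10)/2 = 67/140; similarly -8/35 and 3/4.

(67/140, -8/35, 3/4)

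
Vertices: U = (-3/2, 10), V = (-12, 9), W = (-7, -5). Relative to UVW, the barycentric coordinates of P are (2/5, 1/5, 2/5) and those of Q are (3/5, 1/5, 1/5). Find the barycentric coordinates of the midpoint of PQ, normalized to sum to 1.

Since both coordinate triples sum to 1, the midpoint's barycentrics are the componentwise average.
(2/5+3/5)/2 = 1/2; similarly 1/5 and 3/10.

(1/2, 1/5, 3/10)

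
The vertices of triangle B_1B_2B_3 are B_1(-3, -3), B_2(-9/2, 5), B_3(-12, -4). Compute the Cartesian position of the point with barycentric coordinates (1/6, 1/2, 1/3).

M = (1/6)·B_1 + (1/2)·B_2 + (1/3)·B_3.
x-coordinate: (1/6)·(-3) + (1/2)·(-9/2) + (1/3)·(-12) = -27/4.
y-coordinate: (1/6)·(-3) + (1/2)·5 + (1/3)·(-4) = 2/3.

(-27/4, 2/3)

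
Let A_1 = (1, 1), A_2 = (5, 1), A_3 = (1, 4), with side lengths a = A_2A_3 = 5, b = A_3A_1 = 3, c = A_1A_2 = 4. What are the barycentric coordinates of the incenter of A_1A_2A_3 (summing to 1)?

The incenter has barycentric coordinates proportional to the opposite side lengths: (5 : 3 : 4).
Normalizing by 5+3+4 = 12 gives (5/12, 1/4, 1/3).

(5/12, 1/4, 1/3)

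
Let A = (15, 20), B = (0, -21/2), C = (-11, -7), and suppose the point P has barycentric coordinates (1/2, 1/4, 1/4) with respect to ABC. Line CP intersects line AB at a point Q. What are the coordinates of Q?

Line CP meets AB where the C-coordinate vanishes; zeroing P's C-weight and renormalizing leaves A, B-weights 1/2 : 1/4 → (2/3, 1/3).
So Q = (2/3)·A + (1/3)·B = (10, 59/6).

(10, 59/6)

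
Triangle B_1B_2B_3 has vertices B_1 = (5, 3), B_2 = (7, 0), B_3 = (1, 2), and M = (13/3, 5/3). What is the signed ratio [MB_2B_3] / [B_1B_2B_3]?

1/3

[B_1B_2B_3] = ½·(5·(0−2) + 7·(2−3) + 1·(3−0)) = ½·(-10 − 7 + 3) = -7.
[MB_2B_3] = ½·((13/3)·(0−2) + 7·(2−(5/3)) + 1·(5/3−0)) = ½·(-26/3 + 7/3 + 5/3) = -7/3, so the ratio is (-7/3)/(-7) = 1/3.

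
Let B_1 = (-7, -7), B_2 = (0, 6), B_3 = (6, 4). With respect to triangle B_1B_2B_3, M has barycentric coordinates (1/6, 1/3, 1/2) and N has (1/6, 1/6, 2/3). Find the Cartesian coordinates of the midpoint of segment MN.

(7/3, 8/3)

Barycentric coordinates of the midpoint are the average: (1/6, 1/4, 7/12).
Converting: (1/6)·B_1 + (1/4)·B_2 + (7/12)·B_3 = (7/3, 8/3).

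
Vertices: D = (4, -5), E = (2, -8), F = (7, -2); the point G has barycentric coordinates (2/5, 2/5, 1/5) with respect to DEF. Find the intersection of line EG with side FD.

Line EG meets FD where the E-coordinate vanishes; zeroing G's E-weight and renormalizing leaves F, D-weights 1/5 : 2/5 → (1/3, 2/3).
So H = (1/3)·F + (2/3)·D = (5, -4).

(5, -4)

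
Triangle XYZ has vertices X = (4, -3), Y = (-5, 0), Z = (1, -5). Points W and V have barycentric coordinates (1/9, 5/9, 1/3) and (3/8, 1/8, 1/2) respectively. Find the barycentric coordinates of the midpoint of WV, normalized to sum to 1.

Since both coordinate triples sum to 1, the midpoint's barycentrics are the componentwise average.
(1/9+3/8)/2 = 35/144; similarly 49/144 and 5/12.

(35/144, 49/144, 5/12)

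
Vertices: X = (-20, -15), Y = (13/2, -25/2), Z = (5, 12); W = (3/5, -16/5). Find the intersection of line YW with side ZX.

(-10/3, 3)

Barycentric coordinates of W with respect to XYZ: (1/5, 2/5, 2/5).
On side ZX the Y-coordinate is zero; dropping W's Y-weight 2/5 and renormalizing the remaining 2/5 : 1/5 gives weights 2/3, 1/3 on Z, X.
V = (2/3)·(5, 12) + (1/3)·(-20, -15) = (-10/3, 3).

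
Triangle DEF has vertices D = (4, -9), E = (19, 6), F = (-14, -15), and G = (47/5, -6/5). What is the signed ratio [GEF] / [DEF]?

[DEF] = ½·(4·(6−(-15)) + 19·(-15−(-9)) + (-14)·(-9−6)) = ½·(84 − 114 + 210) = 90.
[GEF] = ½·((47/5)·(6−(-15)) + 19·(-15−(-6/5)) + (-14)·(-6/5−6)) = ½·(987/5 − 1311/5 + 504/5) = 18, so the ratio is 18/90 = 1/5.

1/5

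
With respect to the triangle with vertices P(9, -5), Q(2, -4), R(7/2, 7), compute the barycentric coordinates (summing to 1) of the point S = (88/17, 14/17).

Signed area of the reference triangle: [PQR] = ½·(9·(-4−7) + 2·(7−(-5)) + (7/2)·(-5−(-4))) = ½·(-99 + 24 − 7/2) = -157/4.
[SQR] = ½·((88/17)·(-4−7) + 2·(7−(14/17)) + (7/2)·(14/17−(-4))) = ½·(-968/17 + 210/17 + 287/17) = -471/34, so the P-coordinate is (-471/34)/(-157/4) = 6/17.
[PSR] = ½·(9·(14/17−7) + (88/17)·(7−(-5)) + (7/2)·(-5−(14/17))) = ½·(-945/17 + 1056/17 − 693/34) = -471/68, so the Q-coordinate is 3/17.
[PQS] = ½·(9·(-4−(14/17)) + 2·(14/17−(-5)) + (88/17)·(-5−(-4))) = ½·(-738/17 + 198/17 − 88/17) = -314/17, so the R-coordinate is 8/17.

(6/17, 3/17, 8/17)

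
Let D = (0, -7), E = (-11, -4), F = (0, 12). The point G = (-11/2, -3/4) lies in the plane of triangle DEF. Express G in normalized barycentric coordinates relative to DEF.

(1/4, 1/2, 1/4)

Signed area of the reference triangle: [DEF] = ½·(0·(-4−12) + (-11)·(12−(-7)) + 0·(-7−(-4))) = ½·(0 − 209 + 0) = -209/2.
[GEF] = ½·((-11/2)·(-4−12) + (-11)·(12−(-3/4)) + 0·(-3/4−(-4))) = ½·(88 − 561/4 + 0) = -209/8, so the D-coordinate is (-209/8)/(-209/2) = 1/4.
[DGF] = ½·(0·(-3/4−12) + (-11/2)·(12−(-7)) + 0·(-7−(-3/4))) = ½·(0 − 209/2 + 0) = -209/4, so the E-coordinate is 1/2.
[DEG] = ½·(0·(-4−(-3/4)) + (-11)·(-3/4−(-7)) + (-11/2)·(-7−(-4))) = ½·(0 − 275/4 + 33/2) = -209/8, so the F-coordinate is 1/4.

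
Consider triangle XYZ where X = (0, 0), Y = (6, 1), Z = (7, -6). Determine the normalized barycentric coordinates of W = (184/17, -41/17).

Signed area of the reference triangle: [XYZ] = ½·(0·(1−(-6)) + 6·(-6−0) + 7·(0−1)) = ½·(0 − 36 − 7) = -43/2.
[WYZ] = ½·((184/17)·(1−(-6)) + 6·(-6−(-41/17)) + 7·(-41/17−1)) = ½·(1288/17 − 366/17 − 406/17) = 258/17, so the X-coordinate is (258/17)/(-43/2) = -12/17.
[XWZ] = ½·(0·(-41/17−(-6)) + (184/17)·(-6−0) + 7·(0−(-41/17))) = ½·(0 − 1104/17 + 287/17) = -817/34, so the Y-coordinate is 19/17.
[XYW] = ½·(0·(1−(-41/17)) + 6·(-41/17−0) + (184/17)·(0−1)) = ½·(0 − 246/17 − 184/17) = -215/17, so the Z-coordinate is 10/17.
Check: -12/17 + 19/17 + 10/17 = 1.

(-12/17, 19/17, 10/17)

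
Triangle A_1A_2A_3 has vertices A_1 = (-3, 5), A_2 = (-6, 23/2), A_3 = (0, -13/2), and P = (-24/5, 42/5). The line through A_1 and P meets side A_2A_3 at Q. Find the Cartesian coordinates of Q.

(-21/4, 37/4)

Barycentric coordinates of P with respect to A_1A_2A_3: (1/5, 7/10, 1/10).
On side A_2A_3 the A_1-coordinate is zero; dropping P's A_1-weight 1/5 and renormalizing the remaining 7/10 : 1/10 gives weights 7/8, 1/8 on A_2, A_3.
Q = (7/8)·(-6, 23/2) + (1/8)·(0, -13/2) = (-21/4, 37/4).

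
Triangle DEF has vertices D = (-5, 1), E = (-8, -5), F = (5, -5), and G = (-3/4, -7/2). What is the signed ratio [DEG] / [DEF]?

1/2

[DEF] = ½·((-5)·(-5−(-5)) + (-8)·(-5−1) + 5·(1−(-5))) = ½·(0 + 48 + 30) = 39.
[DEG] = ½·((-5)·(-5−(-7/2)) + (-8)·(-7/2−1) + (-3/4)·(1−(-5))) = ½·(15/2 + 36 − 9/2) = 39/2, so the ratio is (39/2)/39 = 1/2.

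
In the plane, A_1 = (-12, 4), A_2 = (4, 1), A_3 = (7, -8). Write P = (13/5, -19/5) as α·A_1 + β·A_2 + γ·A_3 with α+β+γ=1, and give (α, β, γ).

(1/5, 1/5, 3/5)

Signed area of the reference triangle: [A_1A_2A_3] = ½·((-12)·(1−(-8)) + 4·(-8−4) + 7·(4−1)) = ½·(-108 − 48 + 21) = -135/2.
[PA_2A_3] = ½·((13/5)·(1−(-8)) + 4·(-8−(-19/5)) + 7·(-19/5−1)) = ½·(117/5 − 84/5 − 168/5) = -27/2, so the A_1-coordinate is (-27/2)/(-135/2) = 1/5.
[A_1PA_3] = ½·((-12)·(-19/5−(-8)) + (13/5)·(-8−4) + 7·(4−(-19/5))) = ½·(-252/5 − 156/5 + 273/5) = -27/2, so the A_2-coordinate is 1/5.
[A_1A_2P] = ½·((-12)·(1−(-19/5)) + 4·(-19/5−4) + (13/5)·(4−1)) = ½·(-288/5 − 156/5 + 39/5) = -81/2, so the A_3-coordinate is 3/5.
Check: 1/5 + 1/5 + 3/5 = 1.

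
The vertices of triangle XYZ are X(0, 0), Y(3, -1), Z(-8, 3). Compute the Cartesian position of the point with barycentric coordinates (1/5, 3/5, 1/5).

(1/5, 0)

W = (1/5)·X + (3/5)·Y + (1/5)·Z.
x-coordinate: (1/5)·0 + (3/5)·3 + (1/5)·(-8) = 1/5.
y-coordinate: (1/5)·0 + (3/5)·(-1) + (1/5)·3 = 0.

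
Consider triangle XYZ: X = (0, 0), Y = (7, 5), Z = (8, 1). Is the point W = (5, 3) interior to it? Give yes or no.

Barycentric coordinates of W: (10/33, 19/33, 4/33).
The three coordinates are positive, positive, positive; a point is interior exactly when all three are positive.

yes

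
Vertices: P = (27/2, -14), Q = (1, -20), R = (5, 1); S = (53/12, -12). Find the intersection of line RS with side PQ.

Barycentric coordinates of S with respect to PQR: (1/6, 1/2, 1/3).
On side PQ the R-coordinate is zero; dropping S's R-weight 1/3 and renormalizing the remaining 1/6 : 1/2 gives weights 1/4, 3/4 on P, Q.
T = (1/4)·(27/2, -14) + (3/4)·(1, -20) = (33/8, -37/2).

(33/8, -37/2)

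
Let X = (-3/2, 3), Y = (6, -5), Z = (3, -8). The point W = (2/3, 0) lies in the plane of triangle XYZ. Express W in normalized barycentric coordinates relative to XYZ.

(2/3, 2/9, 1/9)

Signed area of the reference triangle: [XYZ] = ½·((-3/2)·(-5−(-8)) + 6·(-8−3) + 3·(3−(-5))) = ½·(-9/2 − 66 + 24) = -93/4.
[WYZ] = ½·((2/3)·(-5−(-8)) + 6·(-8−0) + 3·(0−(-5))) = ½·(2 − 48 + 15) = -31/2, so the X-coordinate is (-31/2)/(-93/4) = 2/3.
[XWZ] = ½·((-3/2)·(0−(-8)) + (2/3)·(-8−3) + 3·(3−0)) = ½·(-12 − 22/3 + 9) = -31/6, so the Y-coordinate is 2/9.
[XYW] = ½·((-3/2)·(-5−0) + 6·(0−3) + (2/3)·(3−(-5))) = ½·(15/2 − 18 + 16/3) = -31/12, so the Z-coordinate is 1/9.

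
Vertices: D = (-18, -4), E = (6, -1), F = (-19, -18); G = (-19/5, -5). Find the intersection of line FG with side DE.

Barycentric coordinates of G with respect to DEF: (1/5, 3/5, 1/5).
On side DE the F-coordinate is zero; dropping G's F-weight 1/5 and renormalizing the remaining 1/5 : 3/5 gives weights 1/4, 3/4 on D, E.
H = (1/4)·(-18, -4) + (3/4)·(6, -1) = (0, -7/4).

(0, -7/4)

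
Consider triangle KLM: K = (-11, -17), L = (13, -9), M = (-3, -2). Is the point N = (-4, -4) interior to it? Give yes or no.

yes

Barycentric coordinates of N: (39/296, 1/296, 32/37).
The three coordinates are positive, positive, positive; a point is interior exactly when all three are positive.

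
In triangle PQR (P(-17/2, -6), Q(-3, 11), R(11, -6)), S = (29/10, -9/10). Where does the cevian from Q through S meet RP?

(38/7, -6)

Barycentric coordinates of S with respect to PQR: (1/5, 3/10, 1/2).
On side RP the Q-coordinate is zero; dropping S's Q-weight 3/10 and renormalizing the remaining 1/2 : 1/5 gives weights 5/7, 2/7 on R, P.
T = (5/7)·(11, -6) + (2/7)·(-17/2, -6) = (38/7, -6).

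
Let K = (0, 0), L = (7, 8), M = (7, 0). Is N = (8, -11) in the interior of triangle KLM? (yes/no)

no

Barycentric coordinates of N: (-1/7, -11/8, 141/56).
The three coordinates are negative, negative, positive; a point is interior exactly when all three are positive.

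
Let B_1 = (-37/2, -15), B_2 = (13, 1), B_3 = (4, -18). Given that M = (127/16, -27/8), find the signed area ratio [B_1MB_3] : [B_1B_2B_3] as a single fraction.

[B_1B_2B_3] = ½·((-37/2)·(1−(-18)) + 13·(-18−(-15)) + 4·(-15−1)) = ½·(-703/2 − 39 − 64) = -909/4.
[B_1MB_3] = ½·((-37/2)·(-27/8−(-18)) + (127/16)·(-18−(-15)) + 4·(-15−(-27/8))) = ½·(-4329/16 − 381/16 − 93/2) = -2727/16, so the ratio is (-2727/16)/(-909/4) = 3/4.

3/4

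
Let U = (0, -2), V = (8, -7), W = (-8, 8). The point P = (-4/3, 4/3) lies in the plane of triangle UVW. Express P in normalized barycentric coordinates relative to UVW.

(1/6, 1/3, 1/2)

Signed area of the reference triangle: [UVW] = ½·(0·(-7−8) + 8·(8−(-2)) + (-8)·(-2−(-7))) = ½·(0 + 80 − 40) = 20.
[PVW] = ½·((-4/3)·(-7−8) + 8·(8−(4/3)) + (-8)·(4/3−(-7))) = ½·(20 + 160/3 − 200/3) = 10/3, so the U-coordinate is (10/3)/20 = 1/6.
[UPW] = ½·(0·(4/3−8) + (-4/3)·(8−(-2)) + (-8)·(-2−(4/3))) = ½·(0 − 40/3 + 80/3) = 20/3, so the V-coordinate is 1/3.
[UVP] = ½·(0·(-7−(4/3)) + 8·(4/3−(-2)) + (-4/3)·(-2−(-7))) = ½·(0 + 80/3 − 20/3) = 10, so the W-coordinate is 1/2.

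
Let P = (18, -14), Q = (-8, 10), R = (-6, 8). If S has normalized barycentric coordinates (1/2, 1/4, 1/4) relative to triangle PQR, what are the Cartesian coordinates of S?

S = (1/2)·P + (1/4)·Q + (1/4)·R.
x-coordinate: (1/2)·18 + (1/4)·(-8) + (1/4)·(-6) = 11/2.
y-coordinate: (1/2)·(-14) + (1/4)·10 + (1/4)·8 = -5/2.

(11/2, -5/2)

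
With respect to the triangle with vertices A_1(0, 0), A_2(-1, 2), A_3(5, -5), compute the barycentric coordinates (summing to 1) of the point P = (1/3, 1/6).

Signed area of the reference triangle: [A_1A_2A_3] = ½·(0·(2−(-5)) + (-1)·(-5−0) + 5·(0−2)) = ½·(0 + 5 − 10) = -5/2.
[PA_2A_3] = ½·((1/3)·(2−(-5)) + (-1)·(-5−(1/6)) + 5·(1/6−2)) = ½·(7/3 + 31/6 − 55/6) = -5/6, so the A_1-coordinate is (-5/6)/(-5/2) = 1/3.
[A_1PA_3] = ½·(0·(1/6−(-5)) + (1/3)·(-5−0) + 5·(0−(1/6))) = ½·(0 − 5/3 − 5/6) = -5/4, so the A_2-coordinate is 1/2.
[A_1A_2P] = ½·(0·(2−(1/6)) + (-1)·(1/6−0) + (1/3)·(0−2)) = ½·(0 − 1/6 − 2/3) = -5/12, so the A_3-coordinate is 1/6.
Check: 1/3 + 1/2 + 1/6 = 1.

(1/3, 1/2, 1/6)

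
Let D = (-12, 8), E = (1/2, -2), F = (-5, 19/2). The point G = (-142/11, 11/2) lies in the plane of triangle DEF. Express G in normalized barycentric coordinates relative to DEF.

Signed area of the reference triangle: [DEF] = ½·((-12)·(-2−(19/2)) + (1/2)·(19/2−8) + (-5)·(8−(-2))) = ½·(138 + 3/4 − 50) = 355/8.
[GEF] = ½·((-142/11)·(-2−(19/2)) + (1/2)·(19/2−(11/2)) + (-5)·(11/2−(-2))) = ½·(1633/11 + 2 − 75/2) = 2485/44, so the D-coordinate is (2485/44)/(355/8) = 14/11.
[DGF] = ½·((-12)·(11/2−(19/2)) + (-142/11)·(19/2−8) + (-5)·(8−(11/2))) = ½·(48 − 213/11 − 25/2) = 355/44, so the E-coordinate is 2/11.
[DEG] = ½·((-12)·(-2−(11/2)) + (1/2)·(11/2−8) + (-142/11)·(8−(-2))) = ½·(90 − 5/4 − 1420/11) = -1775/88, so the F-coordinate is -5/11.

(14/11, 2/11, -5/11)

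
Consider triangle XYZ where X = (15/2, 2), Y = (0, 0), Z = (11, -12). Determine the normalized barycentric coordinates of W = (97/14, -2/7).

(5/7, 1/7, 1/7)

Signed area of the reference triangle: [XYZ] = ½·((15/2)·(0−(-12)) + 0·(-12−2) + 11·(2−0)) = ½·(90 + 0 + 22) = 56.
[WYZ] = ½·((97/14)·(0−(-12)) + 0·(-12−(-2/7)) + 11·(-2/7−0)) = ½·(582/7 + 0 − 22/7) = 40, so the X-coordinate is 40/56 = 5/7.
[XWZ] = ½·((15/2)·(-2/7−(-12)) + (97/14)·(-12−2) + 11·(2−(-2/7))) = ½·(615/7 − 97 + 176/7) = 8, so the Y-coordinate is 1/7.
[XYW] = ½·((15/2)·(0−(-2/7)) + 0·(-2/7−2) + (97/14)·(2−0)) = ½·(15/7 + 0 + 97/7) = 8, so the Z-coordinate is 1/7.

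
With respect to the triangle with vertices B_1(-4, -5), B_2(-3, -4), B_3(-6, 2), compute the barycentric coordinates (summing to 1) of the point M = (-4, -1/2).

Signed area of the reference triangle: [B_1B_2B_3] = ½·((-4)·(-4−2) + (-3)·(2−(-5)) + (-6)·(-5−(-4))) = ½·(24 − 21 + 6) = 9/2.
[MB_2B_3] = ½·((-4)·(-4−2) + (-3)·(2−(-1/2)) + (-6)·(-1/2−(-4))) = ½·(24 − 15/2 − 21) = -9/4, so the B_1-coordinate is (-9/4)/(9/2) = -1/2.
[B_1MB_3] = ½·((-4)·(-1/2−2) + (-4)·(2−(-5)) + (-6)·(-5−(-1/2))) = ½·(10 − 28 + 27) = 9/2, so the B_2-coordinate is 1.
[B_1B_2M] = ½·((-4)·(-4−(-1/2)) + (-3)·(-1/2−(-5)) + (-4)·(-5−(-4))) = ½·(14 − 27/2 + 4) = 9/4, so the B_3-coordinate is 1/2.
Check: -1/2 + 1 + 1/2 = 1.

(-1/2, 1, 1/2)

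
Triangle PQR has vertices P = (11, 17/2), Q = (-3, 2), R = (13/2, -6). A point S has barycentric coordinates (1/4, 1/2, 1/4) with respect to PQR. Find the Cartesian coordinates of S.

(23/8, 13/8)

S = (1/4)·P + (1/2)·Q + (1/4)·R.
x-coordinate: (1/4)·11 + (1/2)·(-3) + (1/4)·(13/2) = 23/8.
y-coordinate: (1/4)·(17/2) + (1/2)·2 + (1/4)·(-6) = 13/8.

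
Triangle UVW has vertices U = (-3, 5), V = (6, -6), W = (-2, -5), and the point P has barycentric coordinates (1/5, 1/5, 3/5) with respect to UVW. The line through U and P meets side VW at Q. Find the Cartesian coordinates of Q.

Line UP meets VW where the U-coordinate vanishes; zeroing P's U-weight and renormalizing leaves V, W-weights 1/5 : 3/5 → (1/4, 3/4).
So Q = (1/4)·V + (3/4)·W = (0, -21/4).

(0, -21/4)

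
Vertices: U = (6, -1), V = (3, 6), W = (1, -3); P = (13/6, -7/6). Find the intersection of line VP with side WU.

(2, -13/5)

Barycentric coordinates of P with respect to UVW: (1/6, 1/6, 2/3).
On side WU the V-coordinate is zero; dropping P's V-weight 1/6 and renormalizing the remaining 2/3 : 1/6 gives weights 4/5, 1/5 on W, U.
Q = (4/5)·(1, -3) + (1/5)·(6, -1) = (2, -13/5).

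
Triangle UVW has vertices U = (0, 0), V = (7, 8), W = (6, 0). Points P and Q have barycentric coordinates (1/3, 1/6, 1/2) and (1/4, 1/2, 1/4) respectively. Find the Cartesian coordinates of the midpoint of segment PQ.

(55/12, 8/3)

Barycentric coordinates of the midpoint are the average: (7/24, 1/3, 3/8).
Converting: (7/24)·U + (1/3)·V + (3/8)·W = (55/12, 8/3).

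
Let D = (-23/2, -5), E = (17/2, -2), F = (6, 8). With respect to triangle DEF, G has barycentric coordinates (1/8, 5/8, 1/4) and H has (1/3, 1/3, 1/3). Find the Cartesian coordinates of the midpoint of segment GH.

(51/16, 11/48)

Barycentric coordinates of the midpoint are the average: (11/48, 23/48, 7/24).
Converting: (11/48)·D + (23/48)·E + (7/24)·F = (51/16, 11/48).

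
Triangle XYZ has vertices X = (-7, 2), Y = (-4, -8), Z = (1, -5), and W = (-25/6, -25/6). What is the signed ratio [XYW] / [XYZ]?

[XYZ] = ½·((-7)·(-8−(-5)) + (-4)·(-5−2) + 1·(2−(-8))) = ½·(21 + 28 + 10) = 59/2.
[XYW] = ½·((-7)·(-8−(-25/6)) + (-4)·(-25/6−2) + (-25/6)·(2−(-8))) = ½·(161/6 + 74/3 − 125/3) = 59/12, so the ratio is (59/12)/(59/2) = 1/6.

1/6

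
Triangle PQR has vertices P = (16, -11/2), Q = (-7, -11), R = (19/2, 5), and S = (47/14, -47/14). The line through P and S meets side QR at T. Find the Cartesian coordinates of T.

(5/4, -3)

Barycentric coordinates of S with respect to PQR: (1/7, 3/7, 3/7).
On side QR the P-coordinate is zero; dropping S's P-weight 1/7 and renormalizing the remaining 3/7 : 3/7 gives weights 1/2, 1/2 on Q, R.
T = (1/2)·(-7, -11) + (1/2)·(19/2, 5) = (5/4, -3).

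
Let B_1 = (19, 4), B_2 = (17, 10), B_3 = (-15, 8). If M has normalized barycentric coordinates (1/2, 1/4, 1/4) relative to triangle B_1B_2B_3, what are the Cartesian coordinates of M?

M = (1/2)·B_1 + (1/4)·B_2 + (1/4)·B_3.
x-coordinate: (1/2)·19 + (1/4)·17 + (1/4)·(-15) = 10.
y-coordinate: (1/2)·4 + (1/4)·10 + (1/4)·8 = 13/2.

(10, 13/2)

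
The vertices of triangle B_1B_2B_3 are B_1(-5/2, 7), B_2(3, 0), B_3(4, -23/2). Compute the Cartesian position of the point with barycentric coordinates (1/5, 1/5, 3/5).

M = (1/5)·B_1 + (1/5)·B_2 + (3/5)·B_3.
x-coordinate: (1/5)·(-5/2) + (1/5)·3 + (3/5)·4 = 5/2.
y-coordinate: (1/5)·7 + (1/5)·0 + (3/5)·(-23/2) = -11/2.

(5/2, -11/2)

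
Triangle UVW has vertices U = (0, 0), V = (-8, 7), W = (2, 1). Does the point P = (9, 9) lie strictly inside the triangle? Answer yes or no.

Barycentric coordinates of P: (-61/11, 9/22, 135/22).
The three coordinates are negative, positive, positive; a point is interior exactly when all three are positive.

no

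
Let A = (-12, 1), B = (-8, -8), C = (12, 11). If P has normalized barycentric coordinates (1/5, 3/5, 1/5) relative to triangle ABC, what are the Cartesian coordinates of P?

(-24/5, -12/5)

P = (1/5)·A + (3/5)·B + (1/5)·C.
x-coordinate: (1/5)·(-12) + (3/5)·(-8) + (1/5)·12 = -24/5.
y-coordinate: (1/5)·1 + (3/5)·(-8) + (1/5)·11 = -12/5.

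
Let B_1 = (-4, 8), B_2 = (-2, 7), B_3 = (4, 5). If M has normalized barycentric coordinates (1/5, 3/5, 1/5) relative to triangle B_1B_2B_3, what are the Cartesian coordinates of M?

M = (1/5)·B_1 + (3/5)·B_2 + (1/5)·B_3.
x-coordinate: (1/5)·(-4) + (3/5)·(-2) + (1/5)·4 = -6/5.
y-coordinate: (1/5)·8 + (3/5)·7 + (1/5)·5 = 34/5.

(-6/5, 34/5)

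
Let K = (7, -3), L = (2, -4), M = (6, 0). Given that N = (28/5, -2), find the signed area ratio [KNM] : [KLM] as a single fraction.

1/5

[KLM] = ½·(7·(-4−0) + 2·(0−(-3)) + 6·(-3−(-4))) = ½·(-28 + 6 + 6) = -8.
[KNM] = ½·(7·(-2−0) + (28/5)·(0−(-3)) + 6·(-3−(-2))) = ½·(-14 + 84/5 − 6) = -8/5, so the ratio is (-8/5)/(-8) = 1/5.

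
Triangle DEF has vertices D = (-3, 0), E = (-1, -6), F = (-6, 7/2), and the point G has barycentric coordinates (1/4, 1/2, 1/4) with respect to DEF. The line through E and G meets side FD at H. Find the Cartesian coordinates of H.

(-9/2, 7/4)

Line EG meets FD where the E-coordinate vanishes; zeroing G's E-weight and renormalizing leaves F, D-weights 1/4 : 1/4 → (1/2, 1/2).
So H = (1/2)·F + (1/2)·D = (-9/2, 7/4).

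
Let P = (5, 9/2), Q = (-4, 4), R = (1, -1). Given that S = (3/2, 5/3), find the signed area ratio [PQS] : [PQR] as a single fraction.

1/2

[PQR] = ½·(5·(4−(-1)) + (-4)·(-1−(9/2)) + 1·(9/2−4)) = ½·(25 + 22 + 1/2) = 95/4.
[PQS] = ½·(5·(4−(5/3)) + (-4)·(5/3−(9/2)) + (3/2)·(9/2−4)) = ½·(35/3 + 34/3 + 3/4) = 95/8, so the ratio is (95/8)/(95/4) = 1/2.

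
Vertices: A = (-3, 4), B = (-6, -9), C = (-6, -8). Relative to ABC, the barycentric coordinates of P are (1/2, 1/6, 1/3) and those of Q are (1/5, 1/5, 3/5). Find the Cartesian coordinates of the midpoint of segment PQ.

(-99/20, -239/60)

Barycentric coordinates of the midpoint are the average: (7/20, 11/60, 7/15).
Converting: (7/20)·A + (11/60)·B + (7/15)·C = (-99/20, -239/60).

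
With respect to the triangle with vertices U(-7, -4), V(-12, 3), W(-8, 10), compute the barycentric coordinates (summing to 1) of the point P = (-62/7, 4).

(2/7, 2/7, 3/7)

Signed area of the reference triangle: [UVW] = ½·((-7)·(3−10) + (-12)·(10−(-4)) + (-8)·(-4−3)) = ½·(49 − 168 + 56) = -63/2.
[PVW] = ½·((-62/7)·(3−10) + (-12)·(10−4) + (-8)·(4−3)) = ½·(62 − 72 − 8) = -9, so the U-coordinate is (-9)/(-63/2) = 2/7.
[UPW] = ½·((-7)·(4−10) + (-62/7)·(10−(-4)) + (-8)·(-4−4)) = ½·(42 − 124 + 64) = -9, so the V-coordinate is 2/7.
[UVP] = ½·((-7)·(3−4) + (-12)·(4−(-4)) + (-62/7)·(-4−3)) = ½·(7 − 96 + 62) = -27/2, so the W-coordinate is 3/7.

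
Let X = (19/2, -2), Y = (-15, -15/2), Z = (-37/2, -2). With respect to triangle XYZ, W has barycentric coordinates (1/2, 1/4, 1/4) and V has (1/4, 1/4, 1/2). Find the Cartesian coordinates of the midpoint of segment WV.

Barycentric coordinates of the midpoint are the average: (3/8, 1/4, 3/8).
Converting: (3/8)·X + (1/4)·Y + (3/8)·Z = (-57/8, -27/8).

(-57/8, -27/8)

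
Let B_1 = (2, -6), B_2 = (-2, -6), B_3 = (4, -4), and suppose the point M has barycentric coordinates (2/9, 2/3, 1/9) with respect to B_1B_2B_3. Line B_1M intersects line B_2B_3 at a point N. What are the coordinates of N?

(-8/7, -40/7)

Line B_1M meets B_2B_3 where the B_1-coordinate vanishes; zeroing M's B_1-weight and renormalizing leaves B_2, B_3-weights 2/3 : 1/9 → (6/7, 1/7).
So N = (6/7)·B_2 + (1/7)·B_3 = (-8/7, -40/7).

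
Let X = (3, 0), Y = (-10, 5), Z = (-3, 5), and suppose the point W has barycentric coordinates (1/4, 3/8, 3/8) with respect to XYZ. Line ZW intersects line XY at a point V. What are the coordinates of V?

Line ZW meets XY where the Z-coordinate vanishes; zeroing W's Z-weight and renormalizing leaves X, Y-weights 1/4 : 3/8 → (2/5, 3/5).
So V = (2/5)·X + (3/5)·Y = (-24/5, 3).

(-24/5, 3)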